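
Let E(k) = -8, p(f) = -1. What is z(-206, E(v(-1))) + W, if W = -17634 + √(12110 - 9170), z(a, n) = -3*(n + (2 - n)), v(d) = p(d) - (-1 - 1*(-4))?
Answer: -17640 + 14*√15 ≈ -17586.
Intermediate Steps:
v(d) = -4 (v(d) = -1 - (-1 - 1*(-4)) = -1 - (-1 + 4) = -1 - 1*3 = -1 - 3 = -4)
z(a, n) = -6 (z(a, n) = -3*2 = -6)
W = -17634 + 14*√15 (W = -17634 + √2940 = -17634 + 14*√15 ≈ -17580.)
z(-206, E(v(-1))) + W = -6 + (-17634 + 14*√15) = -17640 + 14*√15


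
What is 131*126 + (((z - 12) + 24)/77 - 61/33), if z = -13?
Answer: 3812456/231 ≈ 16504.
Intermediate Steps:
131*126 + (((z - 12) + 24)/77 - 61/33) = 131*126 + (((-13 - 12) + 24)/77 - 61/33) = 16506 + ((-25 + 24)*(1/77) - 61*1/33) = 16506 + (-1*1/77 - 61/33) = 16506 + (-1/77 - 61/33) = 16506 - 430/231 = 3812456/231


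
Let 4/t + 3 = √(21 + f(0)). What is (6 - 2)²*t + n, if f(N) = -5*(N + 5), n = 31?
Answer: 211/13 - 128*I/13 ≈ 16.231 - 9.8462*I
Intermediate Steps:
f(N) = -25 - 5*N (f(N) = -5*(5 + N) = -25 - 5*N)
t = 4*(-3 - 2*I)/13 (t = 4/(-3 + √(21 + (-25 - 5*0))) = 4/(-3 + √(21 + (-25 + 0))) = 4/(-3 + √(21 - 25)) = 4/(-3 + √(-4)) = 4/(-3 + 2*I) = 4*((-3 - 2*I)/13) = 4*(-3 - 2*I)/13 ≈ -0.92308 - 0.61539*I)
(6 - 2)²*t + n = (6 - 2)²*(-12/13 - 8*I/13) + 31 = 4²*(-12/13 - 8*I/13) + 31 = 16*(-12/13 - 8*I/13) + 31 = (-192/13 - 128*I/13) + 31 = 211/13 - 128*I/13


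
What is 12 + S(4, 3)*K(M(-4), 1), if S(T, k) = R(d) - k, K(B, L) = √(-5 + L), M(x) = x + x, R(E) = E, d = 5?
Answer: 12 + 4*I ≈ 12.0 + 4.0*I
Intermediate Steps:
M(x) = 2*x
S(T, k) = 5 - k
12 + S(4, 3)*K(M(-4), 1) = 12 + (5 - 1*3)*√(-5 + 1) = 12 + (5 - 3)*√(-4) = 12 + 2*(2*I) = 12 + 4*I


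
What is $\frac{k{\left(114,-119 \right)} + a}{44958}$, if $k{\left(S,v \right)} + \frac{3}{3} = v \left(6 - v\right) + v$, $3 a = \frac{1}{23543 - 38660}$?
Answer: $- \frac{340019123}{1019445129} \approx -0.33353$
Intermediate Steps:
$a = - \frac{1}{45351}$ ($a = \frac{1}{3 \left(23543 - 38660\right)} = \frac{1}{3 \left(-15117\right)} = \frac{1}{3} \left(- \frac{1}{15117}\right) = - \frac{1}{45351} \approx -2.205 \cdot 10^{-5}$)
$k{\left(S,v \right)} = -1 + v + v \left(6 - v\right)$ ($k{\left(S,v \right)} = -1 + \left(v \left(6 - v\right) + v\right) = -1 + \left(v + v \left(6 - v\right)\right) = -1 + v + v \left(6 - v\right)$)
$\frac{k{\left(114,-119 \right)} + a}{44958} = \frac{\left(-1 - \left(-119\right)^{2} + 7 \left(-119\right)\right) - \frac{1}{45351}}{44958} = \left(\left(-1 - 14161 - 833\right) - \frac{1}{45351}\right) \frac{1}{44958} = \left(-14995 - \frac{1}{45351}\right) \frac{1}{44958} = \left(- \frac{680038246}{45351}\right) \frac{1}{44958} = - \frac{340019123}{1019445129}$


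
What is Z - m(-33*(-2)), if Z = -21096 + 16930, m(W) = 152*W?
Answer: -14198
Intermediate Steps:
Z = -4166
Z - m(-33*(-2)) = -4166 - 152*(-33*(-2)) = -4166 - 152*66 = -4166 - 1*10032 = -4166 - 10032 = -14198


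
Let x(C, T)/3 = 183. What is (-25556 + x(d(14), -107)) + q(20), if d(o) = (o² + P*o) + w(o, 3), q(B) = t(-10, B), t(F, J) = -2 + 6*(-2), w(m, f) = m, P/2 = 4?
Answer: -25021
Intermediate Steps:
P = 8 (P = 2*4 = 8)
t(F, J) = -14 (t(F, J) = -2 - 12 = -14)
q(B) = -14
d(o) = o² + 9*o (d(o) = (o² + 8*o) + o = o² + 9*o)
x(C, T) = 549 (x(C, T) = 3*183 = 549)
(-25556 + x(d(14), -107)) + q(20) = (-25556 + 549) - 14 = -25007 - 14 = -25021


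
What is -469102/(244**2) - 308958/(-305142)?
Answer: -10395716583/1513911176 ≈ -6.8668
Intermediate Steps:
-469102/(244**2) - 308958/(-305142) = -469102/59536 - 308958*(-1/305142) = -469102*1/59536 + 51493/50857 = -234551/29768 + 51493/50857 = -10395716583/1513911176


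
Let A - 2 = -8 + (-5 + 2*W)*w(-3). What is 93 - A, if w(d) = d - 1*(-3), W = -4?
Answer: 99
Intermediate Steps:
w(d) = 3 + d (w(d) = d + 3 = 3 + d)
A = -6 (A = 2 + (-8 + (-5 + 2*(-4))*(3 - 3)) = 2 + (-8 + (-5 - 8)*0) = 2 + (-8 - 13*0) = 2 + (-8 + 0) = 2 - 8 = -6)
93 - A = 93 - 1*(-6) = 93 + 6 = 99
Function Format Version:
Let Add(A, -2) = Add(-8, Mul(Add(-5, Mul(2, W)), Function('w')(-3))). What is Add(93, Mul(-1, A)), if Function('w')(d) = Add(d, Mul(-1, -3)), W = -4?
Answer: 99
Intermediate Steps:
Function('w')(d) = Add(3, d) (Function('w')(d) = Add(d, 3) = Add(3, d))
A = -6 (A = Add(2, Add(-8, Mul(Add(-5, Mul(2, -4)), Add(3, -3)))) = Add(2, Add(-8, Mul(Add(-5, -8), 0))) = Add(2, Add(-8, Mul(-13, 0))) = Add(2, Add(-8, 0)) = Add(2, -8) = -6)
Add(93, Mul(-1, A)) = Add(93, Mul(-1, -6)) = Add(93, 6) = 99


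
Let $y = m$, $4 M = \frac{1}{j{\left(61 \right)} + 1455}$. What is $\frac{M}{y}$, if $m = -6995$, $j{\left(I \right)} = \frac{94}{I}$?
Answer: $- \frac{61}{2485995020} \approx -2.4537 \cdot 10^{-8}$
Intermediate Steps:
$M = \frac{61}{355396}$ ($M = \frac{1}{4 \left(\frac{94}{61} + 1455\right)} = \frac{1}{4 \cdot \frac{88849}{61}} = \frac{1}{4} \cdot \frac{61}{88849} = \frac{61}{355396} \approx 0.00017164$)
$y = -6995$
$\frac{M}{y} = \frac{61}{355396 \left(-6995\right)} = \frac{61}{355396} \left(- \frac{1}{6995}\right) = - \frac{61}{2485995020}$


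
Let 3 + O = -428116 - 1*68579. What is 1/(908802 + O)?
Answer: 1/412104 ≈ 2.4266e-6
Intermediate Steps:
O = -496698 (O = -3 + (-428116 - 1*68579) = -3 + (-428116 - 68579) = -3 - 496695 = -496698)
1/(908802 + O) = 1/(908802 - 496698) = 1/412104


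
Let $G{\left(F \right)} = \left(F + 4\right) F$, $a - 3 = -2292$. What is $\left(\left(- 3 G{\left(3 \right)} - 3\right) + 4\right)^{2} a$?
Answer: $-8798916$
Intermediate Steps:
$a = -2289$ ($a = 3 - 2292 = -2289$)
$G{\left(F \right)} = F \left(4 + F\right)$ ($G{\left(F \right)} = \left(4 + F\right) F = F \left(4 + F\right)$)
$\left(\left(- 3 G{\left(3 \right)} - 3\right) + 4\right)^{2} a = \left(\left(- 3 \cdot 3 \left(4 + 3\right) - 3\right) + 4\right)^{2} \left(-2289\right) = \left(\left(- 3 \cdot 3 \cdot 7 - 3\right) + 4\right)^{2} \left(-2289\right) = \left(\left(\left(-3\right) 21 - 3\right) + 4\right)^{2} \left(-2289\right) = \left(\left(-63 - 3\right) + 4\right)^{2} \left(-2289\right) = \left(-66 + 4\right)^{2} \left(-2289\right) = \left(-62\right)^{2} \left(-2289\right) = 3844 \left(-2289\right) = -8798916$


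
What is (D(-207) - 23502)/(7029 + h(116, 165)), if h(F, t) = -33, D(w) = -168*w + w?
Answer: 3689/2332 ≈ 1.5819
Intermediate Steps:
D(w) = -167*w
(D(-207) - 23502)/(7029 + h(116, 165)) = (-167*(-207) - 23502)/(7029 - 33) = (34569 - 23502)/6996 = 11067*(1/6996) = 3689/2332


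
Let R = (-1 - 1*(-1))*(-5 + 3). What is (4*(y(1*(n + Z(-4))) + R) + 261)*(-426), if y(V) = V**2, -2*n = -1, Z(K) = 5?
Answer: -162732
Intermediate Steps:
n = 1/2 (n = -1/2*(-1) = 1/2 ≈ 0.50000)
R = 0 (R = (-1 + 1)*(-2) = 0*(-2) = 0)
(4*(y(1*(n + Z(-4))) + R) + 261)*(-426) = (4*((1*(1/2 + 5))**2 + 0) + 261)*(-426) = (4*((1*(11/2))**2 + 0) + 261)*(-426) = (4*((11/2)**2 + 0) + 261)*(-426) = (4*(121/4 + 0) + 261)*(-426) = (4*(121/4) + 261)*(-426) = (121 + 261)*(-426) = 382*(-426) = -162732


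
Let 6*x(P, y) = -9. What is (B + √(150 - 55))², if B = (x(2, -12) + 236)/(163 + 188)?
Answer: 47036341/492804 + 469*√95/351 ≈ 108.47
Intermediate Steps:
x(P, y) = -3/2 (x(P, y) = (⅙)*(-9) = -3/2)
B = 469/702 (B = (-3/2 + 236)/(163 + 188) = (469/2)/351 = (469/2)*(1/351) = 469/702 ≈ 0.66809)
(B + √(150 - 55))² = (469/702 + √(150 - 55))² = (469/702 + √95)²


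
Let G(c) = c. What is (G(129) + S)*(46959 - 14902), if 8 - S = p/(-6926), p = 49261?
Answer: 31996829011/6926 ≈ 4.6198e+6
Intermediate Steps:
S = 104669/6926 (S = 8 - 49261/(-6926) = 8 - 49261*(-1)/6926 = 8 - 1*(-49261/6926) = 8 + 49261/6926 = 104669/6926 ≈ 15.112)
(G(129) + S)*(46959 - 14902) = (129 + 104669/6926)*(46959 - 14902) = (998123/6926)*32057 = 31996829011/6926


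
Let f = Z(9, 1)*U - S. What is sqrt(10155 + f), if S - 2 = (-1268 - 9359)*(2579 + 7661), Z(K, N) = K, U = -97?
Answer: 8*sqrt(1700465) ≈ 10432.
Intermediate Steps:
S = -108820478 (S = 2 + (-1268 - 9359)*(2579 + 7661) = 2 - 10627*10240 = 2 - 108820480 = -108820478)
f = 108819605 (f = 9*(-97) - 1*(-108820478) = -873 + 108820478 = 108819605)
sqrt(10155 + f) = sqrt(10155 + 108819605) = sqrt(108829760) = 8*sqrt(1700465)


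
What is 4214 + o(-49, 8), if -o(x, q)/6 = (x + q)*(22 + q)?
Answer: 11594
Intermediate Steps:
o(x, q) = -6*(22 + q)*(q + x) (o(x, q) = -6*(x + q)*(22 + q) = -6*(q + x)*(22 + q) = -6*(22 + q)*(q + x))
4214 + o(-49, 8) = 4214 + (-132*8 - 132*(-49) - 6*8² - 6*8*(-49)) = 4214 + (-1056 + 6468 - 6*64 + 2352) = 4214 + (-1056 + 6468 - 384 + 2352) = 4214 + 7380 = 11594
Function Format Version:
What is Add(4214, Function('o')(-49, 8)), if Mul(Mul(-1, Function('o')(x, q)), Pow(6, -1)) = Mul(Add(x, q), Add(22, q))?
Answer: 11594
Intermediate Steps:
Function('o')(x, q) = Mul(-6, Add(22, q), Add(q, x)) (Function('o')(x, q) = Mul(-6, Mul(Add(x, q), Add(22, q))) = Mul(-6, Mul(Add(q, x), Add(22, q))) = Mul(-6, Mul(Add(22, q), Add(q, x))) = Mul(-6, Add(22, q), Add(q, x)))
Add(4214, Function('o')(-49, 8)) = Add(4214, Add(Mul(-132, 8), Mul(-132, -49), Mul(-6, Pow(8, 2)), Mul(-6, 8, -49))) = Add(4214, Add(-1056, 6468, Mul(-6, 64), 2352)) = Add(4214, Add(-1056, 6468, -384, 2352)) = Add(4214, 7380) = 11594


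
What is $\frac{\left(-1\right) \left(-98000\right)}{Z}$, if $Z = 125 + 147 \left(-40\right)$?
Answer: $- \frac{19600}{1151} \approx -17.029$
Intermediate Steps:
$Z = -5755$ ($Z = 125 - 5880 = -5755$)
$\frac{\left(-1\right) \left(-98000\right)}{Z} = \frac{\left(-1\right) \left(-98000\right)}{-5755} = 98000 \left(- \frac{1}{5755}\right) = - \frac{19600}{1151}$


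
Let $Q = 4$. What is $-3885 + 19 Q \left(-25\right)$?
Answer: $-5785$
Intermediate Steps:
$-3885 + 19 Q \left(-25\right) = -3885 + 19 \cdot 4 \left(-25\right) = -3885 + 76 \left(-25\right) = -3885 - 1900 = -5785$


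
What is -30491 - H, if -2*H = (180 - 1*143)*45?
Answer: -59317/2 ≈ -29659.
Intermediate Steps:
H = -1665/2 (H = -(180 - 1*143)*45/2 = -(180 - 143)*45/2 = -37*45/2 = -1/2*1665 = -1665/2 ≈ -832.50)
-30491 - H = -30491 - 1*(-1665/2) = -30491 + 1665/2 = -59317/2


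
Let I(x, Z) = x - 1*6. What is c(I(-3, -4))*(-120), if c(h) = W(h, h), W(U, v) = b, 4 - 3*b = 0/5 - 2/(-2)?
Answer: -120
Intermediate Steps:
I(x, Z) = -6 + x (I(x, Z) = x - 6 = -6 + x)
b = 1 (b = 4/3 - (0/5 - 2/(-2))/3 = 4/3 - (0*(1/5) - 2*(-1/2))/3 = 4/3 - (0 + 1)/3 = 4/3 - 1/3*1 = 4/3 - 1/3 = 1)
W(U, v) = 1
c(h) = 1
c(I(-3, -4))*(-120) = 1*(-120) = -120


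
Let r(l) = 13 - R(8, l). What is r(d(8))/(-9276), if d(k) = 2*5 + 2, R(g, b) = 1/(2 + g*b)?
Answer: -1273/909048 ≈ -0.0014004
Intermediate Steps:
R(g, b) = 1/(2 + b*g)
d(k) = 12 (d(k) = 10 + 2 = 12)
r(l) = 13 - 1/(2 + 8*l) (r(l) = 13 - 1/(2 + l*8) = 13 - 1/(2 + 8*l))
r(d(8))/(-9276) = ((25 + 104*12)/(2*(1 + 4*12)))/(-9276) = ((25 + 1248)/(2*(1 + 48)))*(-1/9276) = ((½)*1273/49)*(-1/9276) = ((½)*(1/49)*1273)*(-1/9276) = (1273/98)*(-1/9276) = -1273/909048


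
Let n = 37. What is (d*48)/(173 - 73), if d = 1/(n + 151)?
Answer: 3/1175 ≈ 0.0025532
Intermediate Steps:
d = 1/188 (d = 1/(37 + 151) = 1/188 ≈ 0.0053191)
(d*48)/(173 - 73) = ((1/188)*48)/(173 - 73) = (12/47)/100 = (12/47)*(1/100) = 3/1175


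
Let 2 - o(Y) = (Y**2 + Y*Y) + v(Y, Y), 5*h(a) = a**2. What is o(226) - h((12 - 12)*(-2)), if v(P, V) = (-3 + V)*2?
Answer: -102596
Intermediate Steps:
v(P, V) = -6 + 2*V
h(a) = a**2/5
o(Y) = 8 - 2*Y - 2*Y**2 (o(Y) = 2 - ((Y**2 + Y*Y) + (-6 + 2*Y)) = 2 - ((Y**2 + Y**2) + (-6 + 2*Y)) = 2 - (2*Y**2 + (-6 + 2*Y)) = 2 - (-6 + 2*Y + 2*Y**2) = 2 + (6 - 2*Y - 2*Y**2) = 8 - 2*Y - 2*Y**2)
o(226) - h((12 - 12)*(-2)) = (8 - 2*226 - 2*226**2) - ((12 - 12)*(-2))**2/5 = (8 - 452 - 2*51076) - (0*(-2))**2/5 = (8 - 452 - 102152) - 0**2/5 = -102596 - 0/5 = -102596 - 1*0 = -102596 + 0 = -102596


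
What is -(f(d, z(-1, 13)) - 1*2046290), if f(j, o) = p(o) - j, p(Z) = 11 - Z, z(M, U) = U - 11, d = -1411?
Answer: 2044870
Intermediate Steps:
z(M, U) = -11 + U
f(j, o) = 11 - j - o (f(j, o) = (11 - o) - j = 11 - j - o)
-(f(d, z(-1, 13)) - 1*2046290) = -((11 - 1*(-1411) - (-11 + 13)) - 1*2046290) = -((11 + 1411 - 1*2) - 2046290) = -((11 + 1411 - 2) - 2046290) = -(1420 - 2046290) = -1*(-2044870) = 2044870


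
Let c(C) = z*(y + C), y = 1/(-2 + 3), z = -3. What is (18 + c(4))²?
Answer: 9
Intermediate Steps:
y = 1 (y = 1/1 = 1)
c(C) = -3 - 3*C (c(C) = -3*(1 + C) = -3 - 3*C)
(18 + c(4))² = (18 + (-3 - 3*4))² = (18 + (-3 - 12))² = (18 - 15)² = 3² = 9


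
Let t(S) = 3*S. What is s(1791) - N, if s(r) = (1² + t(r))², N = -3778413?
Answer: 32658289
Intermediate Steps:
s(r) = (1 + 3*r)² (s(r) = (1² + 3*r)² = (1 + 3*r)²)
s(1791) - N = (1 + 3*1791)² - 1*(-3778413) = (1 + 5373)² + 3778413 = 5374² + 3778413 = 28879876 + 3778413 = 32658289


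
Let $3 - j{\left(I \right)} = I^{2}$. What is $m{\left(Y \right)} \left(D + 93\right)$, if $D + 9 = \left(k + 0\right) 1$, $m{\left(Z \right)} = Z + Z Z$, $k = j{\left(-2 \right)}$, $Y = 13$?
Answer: $15106$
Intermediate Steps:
$j{\left(I \right)} = 3 - I^{2}$
$k = -1$ ($k = 3 - \left(-2\right)^{2} = 3 - 4 = -1$)
$m{\left(Z \right)} = Z + Z^{2}$
$D = -10$ ($D = -9 + \left(-1 + 0\right) 1 = -9 - 1 = -10$)
$m{\left(Y \right)} \left(D + 93\right) = 13 \left(1 + 13\right) \left(-10 + 93\right) = 13 \cdot 14 \cdot 83 = 182 \cdot 83 = 15106$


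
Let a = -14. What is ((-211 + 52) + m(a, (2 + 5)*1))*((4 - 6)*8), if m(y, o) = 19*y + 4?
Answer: 6736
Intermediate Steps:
m(y, o) = 4 + 19*y
((-211 + 52) + m(a, (2 + 5)*1))*((4 - 6)*8) = ((-211 + 52) + (4 + 19*(-14)))*((4 - 6)*8) = (-159 + (4 - 266))*(-2*8) = (-159 - 262)*(-16) = -421*(-16) = 6736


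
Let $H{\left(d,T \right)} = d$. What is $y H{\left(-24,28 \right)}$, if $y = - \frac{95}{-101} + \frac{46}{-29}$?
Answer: $\frac{45384}{2929} \approx 15.495$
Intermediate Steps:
$y = - \frac{1891}{2929}$ ($y = \left(-95\right) \left(- \frac{1}{101}\right) + 46 \left(- \frac{1}{29}\right) = \frac{95}{101} - \frac{46}{29} = - \frac{1891}{2929} \approx -0.64561$)
$y H{\left(-24,28 \right)} = \left(- \frac{1891}{2929}\right) \left(-24\right) = \frac{45384}{2929}$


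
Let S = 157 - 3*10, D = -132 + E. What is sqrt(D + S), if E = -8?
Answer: I*sqrt(13) ≈ 3.6056*I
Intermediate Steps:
D = -140 (D = -132 - 8 = -140)
S = 127 (S = 157 - 1*30 = 157 - 30 = 127)
sqrt(D + S) = sqrt(-140 + 127) = sqrt(-13) = I*sqrt(13)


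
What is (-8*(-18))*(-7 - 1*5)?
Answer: -1728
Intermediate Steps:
(-8*(-18))*(-7 - 1*5) = 144*(-7 - 5) = 144*(-12) = -1728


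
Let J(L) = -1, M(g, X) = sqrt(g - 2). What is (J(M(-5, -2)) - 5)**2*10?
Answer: 360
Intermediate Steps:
M(g, X) = sqrt(-2 + g)
(J(M(-5, -2)) - 5)**2*10 = (-1 - 5)**2*10 = (-6)**2*10 = 36*10 = 360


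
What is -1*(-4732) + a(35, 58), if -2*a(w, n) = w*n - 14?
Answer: 3724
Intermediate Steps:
a(w, n) = 7 - n*w/2 (a(w, n) = -(w*n - 14)/2 = -(n*w - 14)/2 = -(-14 + n*w)/2 = 7 - n*w/2)
-1*(-4732) + a(35, 58) = -1*(-4732) + (7 - 1/2*58*35) = 4732 + (7 - 1015) = 4732 - 1008 = 3724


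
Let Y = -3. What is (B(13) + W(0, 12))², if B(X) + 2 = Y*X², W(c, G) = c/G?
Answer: 259081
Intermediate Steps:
B(X) = -2 - 3*X²
(B(13) + W(0, 12))² = ((-2 - 3*13²) + 0/12)² = ((-2 - 3*169) + 0*(1/12))² = ((-2 - 507) + 0)² = (-509 + 0)² = (-509)² = 259081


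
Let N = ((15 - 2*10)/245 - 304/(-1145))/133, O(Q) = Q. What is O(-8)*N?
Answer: -110008/7461965 ≈ -0.014742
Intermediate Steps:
N = 13751/7461965 (N = ((15 - 20)*(1/245) - 304*(-1/1145))*(1/133) = (-5*1/245 + 304/1145)*(1/133) = (-1/49 + 304/1145)*(1/133) = (13751/56105)*(1/133) = 13751/7461965 ≈ 0.0018428)
O(-8)*N = -8*13751/7461965 = -110008/7461965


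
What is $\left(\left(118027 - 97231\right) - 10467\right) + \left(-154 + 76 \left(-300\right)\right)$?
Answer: $-12625$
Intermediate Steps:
$\left(\left(118027 - 97231\right) - 10467\right) + \left(-154 + 76 \left(-300\right)\right) = \left(\left(118027 - 97231\right) - 10467\right) - 22954 = \left(20796 - 10467\right) - 22954 = 10329 - 22954 = -12625$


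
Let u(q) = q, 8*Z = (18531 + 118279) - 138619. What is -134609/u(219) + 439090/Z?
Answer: -337597787/132057 ≈ -2556.5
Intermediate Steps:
Z = -1809/8 (Z = ((18531 + 118279) - 138619)/8 = (136810 - 138619)/8 = (⅛)*(-1809) = -1809/8 ≈ -226.13)
-134609/u(219) + 439090/Z = -134609/219 + 439090/(-1809/8) = -134609*1/219 + 439090*(-8/1809) = -134609/219 - 3512720/1809 = -337597787/132057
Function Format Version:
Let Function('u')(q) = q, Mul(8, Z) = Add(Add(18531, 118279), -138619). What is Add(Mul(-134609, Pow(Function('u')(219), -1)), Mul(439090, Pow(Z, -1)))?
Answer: Rational(-337597787, 132057) ≈ -2556.5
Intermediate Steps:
Z = Rational(-1809, 8) (Z = Mul(Rational(1, 8), Add(Add(18531, 118279), -138619)) = Mul(Rational(1, 8), Add(136810, -138619)) = Mul(Rational(1, 8), -1809) = Rational(-1809, 8) ≈ -226.13)
Add(Mul(-134609, Pow(Function('u')(219), -1)), Mul(439090, Pow(Z, -1))) = Add(Mul(-134609, Pow(219, -1)), Mul(439090, Pow(Rational(-1809, 8), -1))) = Add(Mul(-134609, Rational(1, 219)), Mul(439090, Rational(-8, 1809))) = Add(Rational(-134609, 219), Rational(-3512720, 1809)) = Rational(-337597787, 132057)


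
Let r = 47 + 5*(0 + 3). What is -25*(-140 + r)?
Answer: 1950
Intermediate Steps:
r = 62 (r = 47 + 5*3 = 47 + 15 = 62)
-25*(-140 + r) = -25*(-140 + 62) = -25*(-78) = 1950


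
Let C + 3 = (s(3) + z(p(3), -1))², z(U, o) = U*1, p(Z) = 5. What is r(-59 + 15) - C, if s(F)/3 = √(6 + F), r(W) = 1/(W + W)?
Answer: -16985/88 ≈ -193.01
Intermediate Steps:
r(W) = 1/(2*W)
s(F) = 3*√(6 + F)
z(U, o) = U
C = 193 (C = -3 + (3*√(6 + 3) + 5)² = -3 + (3*√9 + 5)² = -3 + (3*3 + 5)² = -3 + (9 + 5)² = -3 + 14² = -3 + 196 = 193)
r(-59 + 15) - C = 1/(2*(-59 + 15)) - 1*193 = (½)/(-44) - 193 = (½)*(-1/44) - 193 = -1/88 - 193 = -16985/88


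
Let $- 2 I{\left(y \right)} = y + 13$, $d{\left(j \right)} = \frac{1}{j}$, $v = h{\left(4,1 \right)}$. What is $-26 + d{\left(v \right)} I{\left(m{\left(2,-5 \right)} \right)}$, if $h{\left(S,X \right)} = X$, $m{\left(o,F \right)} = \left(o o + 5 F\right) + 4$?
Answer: $-24$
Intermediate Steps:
$m{\left(o,F \right)} = 4 + o^{2} + 5 F$ ($m{\left(o,F \right)} = \left(o^{2} + 5 F\right) + 4 = 4 + o^{2} + 5 F$)
$v = 1$
$I{\left(y \right)} = - \frac{13}{2} - \frac{y}{2}$ ($I{\left(y \right)} = - \frac{y + 13}{2} = - \frac{13 + y}{2} = - \frac{13}{2} - \frac{y}{2}$)
$-26 + d{\left(v \right)} I{\left(m{\left(2,-5 \right)} \right)} = -26 + \frac{- \frac{13}{2} - \frac{4 + 2^{2} + 5 \left(-5\right)}{2}}{1} = -26 + 1 \left(- \frac{13}{2} - \frac{4 + 4 - 25}{2}\right) = -26 + 1 \left(- \frac{13}{2} - - \frac{17}{2}\right) = -26 + 1 \left(- \frac{13}{2} + \frac{17}{2}\right) = -26 + 1 \cdot 2 = -26 + 2 = -24$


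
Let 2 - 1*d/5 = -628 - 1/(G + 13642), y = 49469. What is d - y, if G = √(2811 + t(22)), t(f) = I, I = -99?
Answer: -4310016543489/93050726 - 5*√678/93050726 ≈ -46319.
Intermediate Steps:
t(f) = -99
G = 2*√678 (G = √(2811 - 99) = √2712 = 2*√678 ≈ 52.077)
d = 3150 + 5/(13642 + 2*√678) (d = 10 - 5*(-628 - 1/(2*√678 + 13642)) = 10 - 5*(-628 - 1/(13642 + 2*√678)) = 10 + (3140 + 5/(13642 + 2*√678)) = 3150 + 5/(13642 + 2*√678) ≈ 3150.0)
d - y = (293109821005/93050726 - 5*√678/93050726) - 1*49469 = (293109821005/93050726 - 5*√678/93050726) - 49469 = -4310016543489/93050726 - 5*√678/93050726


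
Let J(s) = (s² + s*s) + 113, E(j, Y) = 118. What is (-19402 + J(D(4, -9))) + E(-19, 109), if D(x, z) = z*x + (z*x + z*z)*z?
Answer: 369791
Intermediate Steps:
D(x, z) = x*z + z*(z² + x*z) (D(x, z) = x*z + (x*z + z²)*z = x*z + (z² + x*z)*z = x*z + z*(z² + x*z))
J(s) = 113 + 2*s² (J(s) = (s² + s²) + 113 = 2*s² + 113 = 113 + 2*s²)
(-19402 + J(D(4, -9))) + E(-19, 109) = (-19402 + (113 + 2*(-9*(4 + (-9)² + 4*(-9)))²)) + 118 = (-19402 + (113 + 2*(-9*(4 + 81 - 36))²)) + 118 = (-19402 + (113 + 2*(-9*49)²)) + 118 = (-19402 + (113 + 2*(-441)²)) + 118 = (-19402 + (113 + 2*194481)) + 118 = (-19402 + (113 + 388962)) + 118 = (-19402 + 389075) + 118 = 369673 + 118 = 369791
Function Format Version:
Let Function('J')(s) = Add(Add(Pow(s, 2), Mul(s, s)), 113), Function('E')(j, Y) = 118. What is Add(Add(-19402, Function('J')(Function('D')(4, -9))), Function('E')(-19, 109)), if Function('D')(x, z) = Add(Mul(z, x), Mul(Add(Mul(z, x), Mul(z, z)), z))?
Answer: 369791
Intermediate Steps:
Function('D')(x, z) = Add(Mul(x, z), Mul(z, Add(Pow(z, 2), Mul(x, z)))) (Function('D')(x, z) = Add(Mul(x, z), Mul(Add(Mul(x, z), Pow(z, 2)), z)) = Add(Mul(x, z), Mul(Add(Pow(z, 2), Mul(x, z)), z)) = Add(Mul(x, z), Mul(z, Add(Pow(z, 2), Mul(x, z)))))
Function('J')(s) = Add(113, Mul(2, Pow(s, 2))) (Function('J')(s) = Add(Add(Pow(s, 2), Pow(s, 2)), 113) = Add(Mul(2, Pow(s, 2)), 113) = Add(113, Mul(2, Pow(s, 2))))
Add(Add(-19402, Function('J')(Function('D')(4, -9))), Function('E')(-19, 109)) = Add(Add(-19402, Add(113, Mul(2, Pow(Mul(-9, Add(4, Pow(-9, 2), Mul(4, -9))), 2)))), 118) = Add(Add(-19402, Add(113, Mul(2, Pow(Mul(-9, Add(4, 81, -36)), 2)))), 118) = Add(Add(-19402, Add(113, Mul(2, Pow(Mul(-9, 49), 2)))), 118) = Add(Add(-19402, Add(113, Mul(2, Pow(-441, 2)))), 118) = Add(Add(-19402, Add(113, Mul(2, 194481))), 118) = Add(Add(-19402, Add(113, 388962)), 118) = Add(Add(-19402, 389075), 118) = Add(369673, 118) = 369791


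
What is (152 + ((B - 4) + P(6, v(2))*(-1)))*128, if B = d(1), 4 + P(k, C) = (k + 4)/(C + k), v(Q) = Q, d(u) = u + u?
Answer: 19552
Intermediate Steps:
d(u) = 2*u
P(k, C) = -4 + (4 + k)/(C + k) (P(k, C) = -4 + (k + 4)/(C + k) = -4 + (4 + k)/(C + k))
B = 2 (B = 2*1 = 2)
(152 + ((B - 4) + P(6, v(2))*(-1)))*128 = (152 + ((2 - 4) + ((4 - 4*2 - 3*6)/(2 + 6))*(-1)))*128 = (152 + (-2 + ((4 - 8 - 18)/8)*(-1)))*128 = (152 + (-2 + ((1/8)*(-22))*(-1)))*128 = (152 + (-2 - 11/4*(-1)))*128 = (152 + (-2 + 11/4))*128 = (152 + 3/4)*128 = (611/4)*128 = 19552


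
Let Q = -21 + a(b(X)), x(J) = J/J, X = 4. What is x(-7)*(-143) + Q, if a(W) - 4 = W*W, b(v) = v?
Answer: -144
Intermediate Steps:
a(W) = 4 + W**2 (a(W) = 4 + W*W = 4 + W**2)
x(J) = 1
Q = -1 (Q = -21 + (4 + 4**2) = -21 + (4 + 16) = -21 + 20 = -1)
x(-7)*(-143) + Q = 1*(-143) - 1 = -143 - 1 = -144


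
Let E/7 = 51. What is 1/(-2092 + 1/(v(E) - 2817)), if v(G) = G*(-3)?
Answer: -3888/8133697 ≈ -0.00047801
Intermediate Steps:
E = 357 (E = 7*51 = 357)
v(G) = -3*G
1/(-2092 + 1/(v(E) - 2817)) = 1/(-2092 + 1/(-3*357 - 2817)) = 1/(-2092 + 1/(-1071 - 2817)) = 1/(-2092 + 1/(-3888)) = 1/(-2092 - 1/3888) = 1/(-8133697/3888) = -3888/8133697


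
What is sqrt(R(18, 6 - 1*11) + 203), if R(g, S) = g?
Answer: sqrt(221) ≈ 14.866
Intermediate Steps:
sqrt(R(18, 6 - 1*11) + 203) = sqrt(18 + 203) = sqrt(221)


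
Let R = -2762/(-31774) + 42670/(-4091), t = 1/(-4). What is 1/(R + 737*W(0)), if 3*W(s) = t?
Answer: -779924604/55967352857 ≈ -0.013935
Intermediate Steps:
t = -¼ ≈ -0.25000
W(s) = -1/12 (W(s) = (⅓)*(-¼) = -1/12)
R = -672248619/64993717 (R = -2762*(-1/31774) + 42670*(-1/4091) = 1381/15887 - 42670/4091 = -672248619/64993717 ≈ -10.343)
1/(R + 737*W(0)) = 1/(-672248619/64993717 + 737*(-1/12)) = 1/(-672248619/64993717 - 737/12) = 1/(-55967352857/779924604) = -779924604/55967352857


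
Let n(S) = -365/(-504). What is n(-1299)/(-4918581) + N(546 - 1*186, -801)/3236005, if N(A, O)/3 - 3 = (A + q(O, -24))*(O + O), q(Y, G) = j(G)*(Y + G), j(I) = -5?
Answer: -53433842544944249/8021942565288120 ≈ -6.6610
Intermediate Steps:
n(S) = 365/504 (n(S) = -365*(-1/504) = 365/504)
q(Y, G) = -5*G - 5*Y (q(Y, G) = -5*(Y + G) = -5*(G + Y) = -5*G - 5*Y)
N(A, O) = 9 + 6*O*(120 + A - 5*O) (N(A, O) = 9 + 3*((A + (-5*(-24) - 5*O))*(O + O)) = 9 + 3*((A + (120 - 5*O))*(2*O)) = 9 + 3*((120 + A - 5*O)*(2*O)) = 9 + 3*(2*O*(120 + A - 5*O)) = 9 + 6*O*(120 + A - 5*O))
n(-1299)/(-4918581) + N(546 - 1*186, -801)/3236005 = (365/504)/(-4918581) + (9 + 6*(546 - 1*186)*(-801) + 30*(-801)*(24 - 1*(-801)))/3236005 = (365/504)*(-1/4918581) + (9 + 6*(546 - 186)*(-801) + 30*(-801)*(24 + 801))*(1/3236005) = -365/2478964824 + (9 + 6*360*(-801) + 30*(-801)*825)*(1/3236005) = -365/2478964824 + (9 - 1730160 - 19824750)*(1/3236005) = -365/2478964824 - 21554901*1/3236005 = -365/2478964824 - 21554901/3236005 = -53433842544944249/8021942565288120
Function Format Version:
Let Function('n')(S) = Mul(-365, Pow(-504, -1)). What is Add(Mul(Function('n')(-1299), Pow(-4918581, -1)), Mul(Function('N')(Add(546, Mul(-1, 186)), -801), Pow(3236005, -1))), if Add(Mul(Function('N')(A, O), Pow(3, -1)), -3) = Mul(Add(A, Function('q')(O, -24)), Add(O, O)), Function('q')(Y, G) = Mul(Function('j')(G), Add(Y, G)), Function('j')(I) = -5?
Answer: Rational(-53433842544944249, 8021942565288120) ≈ -6.6610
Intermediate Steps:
Function('n')(S) = Rational(365, 504) (Function('n')(S) = Mul(-365, Rational(-1, 504)) = Rational(365, 504))
Function('q')(Y, G) = Add(Mul(-5, G), Mul(-5, Y)) (Function('q')(Y, G) = Mul(-5, Add(Y, G)) = Mul(-5, Add(G, Y)) = Add(Mul(-5, G), Mul(-5, Y)))
Function('N')(A, O) = Add(9, Mul(6, O, Add(120, A, Mul(-5, O)))) (Function('N')(A, O) = Add(9, Mul(3, Mul(Add(A, Add(Mul(-5, -24), Mul(-5, O))), Add(O, O)))) = Add(9, Mul(3, Mul(Add(A, Add(120, Mul(-5, O))), Mul(2, O)))) = Add(9, Mul(3, Mul(Add(120, A, Mul(-5, O)), Mul(2, O)))) = Add(9, Mul(3, Mul(2, O, Add(120, A, Mul(-5, O))))) = Add(9, Mul(6, O, Add(120, A, Mul(-5, O)))))
Add(Mul(Function('n')(-1299), Pow(-4918581, -1)), Mul(Function('N')(Add(546, Mul(-1, 186)), -801), Pow(3236005, -1))) = Add(Mul(Rational(365, 504), Pow(-4918581, -1)), Mul(Add(9, Mul(6, Add(546, Mul(-1, 186)), -801), Mul(30, -801, Add(24, Mul(-1, -801)))), Pow(3236005, -1))) = Add(Mul(Rational(365, 504), Rational(-1, 4918581)), Mul(Add(9, Mul(6, Add(546, -186), -801), Mul(30, -801, Add(24, 801))), Rational(1, 3236005))) = Add(Rational(-365, 2478964824), Mul(Add(9, Mul(6, 360, -801), Mul(30, -801, 825)), Rational(1, 3236005))) = Add(Rational(-365, 2478964824), Mul(Add(9, -1730160, -19824750), Rational(1, 3236005))) = Add(Rational(-365, 2478964824), Mul(-21554901, Rational(1, 3236005))) = Add(Rational(-365, 2478964824), Rational(-21554901, 3236005)) = Rational(-53433842544944249, 8021942565288120)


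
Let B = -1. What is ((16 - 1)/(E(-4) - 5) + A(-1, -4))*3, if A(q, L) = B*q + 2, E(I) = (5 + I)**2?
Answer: -9/4 ≈ -2.2500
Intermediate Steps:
A(q, L) = 2 - q (A(q, L) = -q + 2 = 2 - q)
((16 - 1)/(E(-4) - 5) + A(-1, -4))*3 = ((16 - 1)/((5 - 4)**2 - 5) + (2 - 1*(-1)))*3 = (15/(1**2 - 5) + (2 + 1))*3 = (15/(1 - 5) + 3)*3 = (15/(-4) + 3)*3 = (15*(-1/4) + 3)*3 = (-15/4 + 3)*3 = -3/4*3 = -9/4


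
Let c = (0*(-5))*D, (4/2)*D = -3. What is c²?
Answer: 0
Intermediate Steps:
D = -3/2 (D = (½)*(-3) = -3/2 ≈ -1.5000)
c = 0 (c = (0*(-5))*(-3/2) = 0*(-3/2) = 0)
c² = 0² = 0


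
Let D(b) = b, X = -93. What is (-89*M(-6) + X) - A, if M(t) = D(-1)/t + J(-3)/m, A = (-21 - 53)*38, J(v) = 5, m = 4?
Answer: 31115/12 ≈ 2592.9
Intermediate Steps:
A = -2812 (A = -74*38 = -2812)
M(t) = 5/4 - 1/t (M(t) = -1/t + 5/4 = 5/4 - 1/t)
(-89*M(-6) + X) - A = (-89*(5/4 - 1/(-6)) - 93) - 1*(-2812) = (-89*(5/4 - 1*(-⅙)) - 93) + 2812 = (-89*(5/4 + ⅙) - 93) + 2812 = (-89*17/12 - 93) + 2812 = (-1513/12 - 93) + 2812 = -2629/12 + 2812 = 31115/12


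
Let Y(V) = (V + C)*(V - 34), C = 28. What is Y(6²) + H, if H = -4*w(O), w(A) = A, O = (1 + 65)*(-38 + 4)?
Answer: 9104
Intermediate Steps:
Y(V) = (-34 + V)*(28 + V) (Y(V) = (V + 28)*(V - 34) = (28 + V)*(-34 + V) = (-34 + V)*(28 + V))
O = -2244 (O = 66*(-34) = -2244)
H = 8976 (H = -4*(-2244) = 8976)
Y(6²) + H = (-952 + (6²)² - 6*6²) + 8976 = (-952 + 36² - 6*36) + 8976 = (-952 + 1296 - 216) + 8976 = 128 + 8976 = 9104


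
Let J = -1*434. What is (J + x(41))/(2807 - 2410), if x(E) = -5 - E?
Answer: -480/397 ≈ -1.2091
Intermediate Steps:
J = -434
(J + x(41))/(2807 - 2410) = (-434 + (-5 - 1*41))/(2807 - 2410) = (-434 + (-5 - 41))/397 = (-434 - 46)*(1/397) = -480*1/397 = -480/397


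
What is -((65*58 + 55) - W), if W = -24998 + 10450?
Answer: -18373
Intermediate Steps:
W = -14548
-((65*58 + 55) - W) = -((65*58 + 55) - 1*(-14548)) = -((3770 + 55) + 14548) = -(3825 + 14548) = -1*18373 = -18373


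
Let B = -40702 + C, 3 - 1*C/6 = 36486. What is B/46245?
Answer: -51920/9249 ≈ -5.6136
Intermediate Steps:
C = -218898 (C = 18 - 6*36486 = 18 - 218916 = -218898)
B = -259600 (B = -40702 - 218898 = -259600)
B/46245 = -259600/46245 = -259600*1/46245 = -51920/9249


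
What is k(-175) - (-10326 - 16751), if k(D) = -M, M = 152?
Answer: 26925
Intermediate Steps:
k(D) = -152 (k(D) = -1*152 = -152)
k(-175) - (-10326 - 16751) = -152 - (-10326 - 16751) = -152 - 1*(-27077) = -152 + 27077 = 26925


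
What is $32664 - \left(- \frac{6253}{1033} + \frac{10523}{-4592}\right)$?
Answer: $\frac{154982443939}{4743536} \approx 32672.0$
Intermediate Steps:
$32664 - \left(- \frac{6253}{1033} + \frac{10523}{-4592}\right) = 32664 - \left(\left(-6253\right) \frac{1}{1033} + 10523 \left(- \frac{1}{4592}\right)\right) = 32664 - \left(- \frac{6253}{1033} - \frac{10523}{4592}\right) = 32664 - - \frac{39584035}{4743536} = 32664 + \frac{39584035}{4743536} = \frac{154982443939}{4743536}$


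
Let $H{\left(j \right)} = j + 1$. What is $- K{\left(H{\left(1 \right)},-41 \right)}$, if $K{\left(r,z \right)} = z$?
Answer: $41$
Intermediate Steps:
$H{\left(j \right)} = 1 + j$
$- K{\left(H{\left(1 \right)},-41 \right)} = \left(-1\right) \left(-41\right) = 41$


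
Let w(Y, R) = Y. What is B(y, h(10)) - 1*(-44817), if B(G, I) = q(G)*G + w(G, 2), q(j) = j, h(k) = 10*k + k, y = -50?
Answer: 47267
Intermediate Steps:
h(k) = 11*k
B(G, I) = G + G**2 (B(G, I) = G*G + G = G**2 + G = G + G**2)
B(y, h(10)) - 1*(-44817) = -50*(1 - 50) - 1*(-44817) = -50*(-49) + 44817 = 2450 + 44817 = 47267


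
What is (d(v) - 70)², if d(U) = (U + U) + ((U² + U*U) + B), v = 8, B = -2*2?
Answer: 4900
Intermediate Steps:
B = -4
d(U) = -4 + 2*U + 2*U² (d(U) = (U + U) + ((U² + U*U) - 4) = 2*U + ((U² + U²) - 4) = 2*U + (2*U² - 4) = 2*U + (-4 + 2*U²) = -4 + 2*U + 2*U²)
(d(v) - 70)² = ((-4 + 2*8 + 2*8²) - 70)² = ((-4 + 16 + 2*64) - 70)² = ((-4 + 16 + 128) - 70)² = (140 - 70)² = 70² = 4900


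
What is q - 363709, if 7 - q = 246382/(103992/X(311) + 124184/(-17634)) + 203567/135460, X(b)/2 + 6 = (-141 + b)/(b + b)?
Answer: -67589731059416914577/185851304308960 ≈ -3.6368e+5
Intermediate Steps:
X(b) = -12 + (-141 + b)/b (X(b) = -12 + 2*((-141 + b)/(b + b)) = -12 + 2*((-141 + b)/((2*b))) = -12 + 2*((-141 + b)*(1/(2*b))) = -12 + 2*((-141 + b)/(2*b)) = -12 + (-141 + b)/b)
q = 6060979490618063/185851304308960 (q = 7 - (246382/(103992/(-11 - 141/311) + 124184/(-17634)) + 203567/135460) = 7 - (246382/(103992/(-11 - 141*1/311) + 124184*(-1/17634)) + 203567*(1/135460)) = 7 - (246382/(103992/(-11 - 141/311) - 62092/8817) + 15659/10420) = 7 - (246382/(103992/(-3562/311) - 62092/8817) + 15659/10420) = 7 - (246382/(103992*(-311/3562) - 62092/8817) + 15659/10420) = 7 - (246382/(-16170756/1781 - 62092/8817) + 15659/10420) = 7 - (246382/(-142688141504/15703077) + 15659/10420) = 7 - (246382*(-15703077/142688141504) + 15659/10420) = 7 - (-1934477758707/71344070752 + 15659/10420) = 7 - 1*(-4760020360455343/185851304308960) = 7 + 4760020360455343/185851304308960 = 6060979490618063/185851304308960 ≈ 32.612)
q - 363709 = 6060979490618063/185851304308960 - 363709 = -67589731059416914577/185851304308960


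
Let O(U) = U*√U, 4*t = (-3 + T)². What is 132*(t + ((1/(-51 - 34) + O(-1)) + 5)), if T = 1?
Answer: 67188/85 - 132*I ≈ 790.45 - 132.0*I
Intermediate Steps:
t = 1 (t = (-3 + 1)²/4 = (¼)*(-2)² = (¼)*4 = 1)
O(U) = U^(3/2)
132*(t + ((1/(-51 - 34) + O(-1)) + 5)) = 132*(1 + ((1/(-51 - 34) + (-1)^(3/2)) + 5)) = 132*(1 + ((1/(-85) - I) + 5)) = 132*(1 + ((-1/85 - I) + 5)) = 132*(1 + (424/85 - I)) = 132*(509/85 - I) = 67188/85 - 132*I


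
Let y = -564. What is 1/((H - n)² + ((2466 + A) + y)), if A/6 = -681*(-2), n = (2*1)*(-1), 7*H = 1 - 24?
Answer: 49/493707 ≈ 9.9249e-5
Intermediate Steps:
H = -23/7 (H = (1 - 24)/7 = (⅐)*(-23) = -23/7 ≈ -3.2857)
n = -2 (n = 2*(-1) = -2)
A = 8172 (A = 6*(-681*(-2)) = 6*1362 = 8172)
1/((H - n)² + ((2466 + A) + y)) = 1/((-23/7 - 1*(-2))² + ((2466 + 8172) - 564)) = 1/((-23/7 + 2)² + (10638 - 564)) = 1/((-9/7)² + 10074) = 1/(81/49 + 10074) = 1/(493707/49) = 49/493707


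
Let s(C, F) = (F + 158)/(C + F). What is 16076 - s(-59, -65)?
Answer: 64307/4 ≈ 16077.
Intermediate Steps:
s(C, F) = (158 + F)/(C + F)
16076 - s(-59, -65) = 16076 - (158 - 65)/(-59 - 65) = 16076 - 93/(-124) = 16076 - (-1)*93/124 = 16076 - 1*(-¾) = 16076 + ¾ = 64307/4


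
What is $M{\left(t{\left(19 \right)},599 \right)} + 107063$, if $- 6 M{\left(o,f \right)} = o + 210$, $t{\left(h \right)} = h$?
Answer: $\frac{642149}{6} \approx 1.0702 \cdot 10^{5}$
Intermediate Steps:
$M{\left(o,f \right)} = -35 - \frac{o}{6}$ ($M{\left(o,f \right)} = - \frac{o + 210}{6} = - \frac{210 + o}{6} = -35 - \frac{o}{6}$)
$M{\left(t{\left(19 \right)},599 \right)} + 107063 = \left(-35 - \frac{19}{6}\right) + 107063 = - \frac{229}{6} + 107063 = \frac{642149}{6}$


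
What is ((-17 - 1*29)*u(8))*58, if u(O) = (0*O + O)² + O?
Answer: -192096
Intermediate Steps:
u(O) = O + O² (u(O) = (0 + O)² + O = O² + O = O + O²)
((-17 - 1*29)*u(8))*58 = ((-17 - 1*29)*(8*(1 + 8)))*58 = ((-17 - 29)*(8*9))*58 = -46*72*58 = -3312*58 = -192096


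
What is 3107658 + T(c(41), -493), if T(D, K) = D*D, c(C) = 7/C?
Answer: 5223973147/1681 ≈ 3.1077e+6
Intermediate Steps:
T(D, K) = D²
3107658 + T(c(41), -493) = 3107658 + (7/41)² = 3107658 + 49/1681 = 5223973147/1681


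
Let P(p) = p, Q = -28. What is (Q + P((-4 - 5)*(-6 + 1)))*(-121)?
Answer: -2057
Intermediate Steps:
(Q + P((-4 - 5)*(-6 + 1)))*(-121) = (-28 + (-4 - 5)*(-6 + 1))*(-121) = (-28 - 9*(-5))*(-121) = (-28 + 45)*(-121) = 17*(-121) = -2057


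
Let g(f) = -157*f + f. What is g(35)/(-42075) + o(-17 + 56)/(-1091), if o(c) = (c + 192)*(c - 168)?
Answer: 83983319/3060255 ≈ 27.443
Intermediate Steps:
o(c) = (-168 + c)*(192 + c) (o(c) = (192 + c)*(-168 + c) = (-168 + c)*(192 + c))
g(f) = -156*f
g(35)/(-42075) + o(-17 + 56)/(-1091) = -156*35/(-42075) + (-32256 + (-17 + 56)² + 24*(-17 + 56))/(-1091) = -5460*(-1/42075) + (-32256 + 39² + 24*39)*(-1/1091) = 364/2805 + (-32256 + 1521 + 936)*(-1/1091) = 364/2805 - 29799*(-1/1091) = 364/2805 + 29799/1091 = 83983319/3060255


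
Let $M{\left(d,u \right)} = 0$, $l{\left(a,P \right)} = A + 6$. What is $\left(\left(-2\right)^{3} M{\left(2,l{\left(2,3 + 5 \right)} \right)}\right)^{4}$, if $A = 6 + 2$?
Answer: $0$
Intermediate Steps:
$A = 8$
$l{\left(a,P \right)} = 14$ ($l{\left(a,P \right)} = 8 + 6 = 14$)
$\left(\left(-2\right)^{3} M{\left(2,l{\left(2,3 + 5 \right)} \right)}\right)^{4} = \left(\left(-2\right)^{3} \cdot 0\right)^{4} = \left(\left(-8\right) 0\right)^{4} = 0^{4} = 0$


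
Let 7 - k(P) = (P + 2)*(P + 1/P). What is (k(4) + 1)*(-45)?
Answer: 1575/2 ≈ 787.50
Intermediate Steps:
k(P) = 7 - (2 + P)*(P + 1/P) (k(P) = 7 - (P + 2)*(P + 1/P) = 7 - (2 + P)*(P + 1/P))
(k(4) + 1)*(-45) = ((6 - 1*4² - 2*4 - 2/4) + 1)*(-45) = ((6 - 1*16 - 8 - 2*¼) + 1)*(-45) = ((6 - 16 - 8 - ½) + 1)*(-45) = (-37/2 + 1)*(-45) = -35/2*(-45) = 1575/2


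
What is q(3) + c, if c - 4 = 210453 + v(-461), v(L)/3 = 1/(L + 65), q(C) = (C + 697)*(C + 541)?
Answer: 78045923/132 ≈ 5.9126e+5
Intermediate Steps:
q(C) = (541 + C)*(697 + C) (q(C) = (697 + C)*(541 + C) = (541 + C)*(697 + C))
v(L) = 3/(65 + L) (v(L) = 3/(L + 65) = 3/(65 + L))
c = 27780323/132 (c = 4 + (210453 + 3/(65 - 461)) = 4 + (210453 + 3/(-396)) = 4 + (210453 + 3*(-1/396)) = 4 + (210453 - 1/132) = 4 + 27779795/132 = 27780323/132 ≈ 2.1046e+5)
q(3) + c = (377077 + 3**2 + 1238*3) + 27780323/132 = (377077 + 9 + 3714) + 27780323/132 = 380800 + 27780323/132 = 78045923/132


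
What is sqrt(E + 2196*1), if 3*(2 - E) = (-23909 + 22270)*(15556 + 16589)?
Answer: sqrt(17564083) ≈ 4191.0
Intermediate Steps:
E = 17561887 (E = 2 - (-23909 + 22270)*(15556 + 16589)/3 = 2 - (-1639)*32145/3 = 2 - 1/3*(-52685655) = 2 + 17561885 = 17561887)
sqrt(E + 2196*1) = sqrt(17561887 + 2196*1) = sqrt(17561887 + 2196) = sqrt(17564083)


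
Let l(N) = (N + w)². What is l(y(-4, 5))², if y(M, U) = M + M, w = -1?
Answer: 6561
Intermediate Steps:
y(M, U) = 2*M
l(N) = (-1 + N)² (l(N) = (N - 1)² = (-1 + N)²)
l(y(-4, 5))² = ((-1 + 2*(-4))²)² = ((-1 - 8)²)² = ((-9)²)² = 81² = 6561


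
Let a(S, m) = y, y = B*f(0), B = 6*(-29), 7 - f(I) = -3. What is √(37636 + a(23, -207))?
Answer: 2*√8974 ≈ 189.46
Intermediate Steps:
f(I) = 10 (f(I) = 7 - 1*(-3) = 7 + 3 = 10)
B = -174
y = -1740 (y = -174*10 = -1740)
a(S, m) = -1740
√(37636 + a(23, -207)) = √(37636 - 1740) = √35896 = 2*√8974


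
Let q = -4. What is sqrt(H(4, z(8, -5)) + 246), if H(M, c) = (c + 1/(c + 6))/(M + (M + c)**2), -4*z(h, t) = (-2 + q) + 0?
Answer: 2*sqrt(259766385)/2055 ≈ 15.686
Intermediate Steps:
z(h, t) = 3/2 (z(h, t) = -((-2 - 4) + 0)/4 = -(-6 + 0)/4 = -1/4*(-6) = 3/2)
H(M, c) = (c + 1/(6 + c))/(M + (M + c)**2)
sqrt(H(4, z(8, -5)) + 246) = sqrt((1 + (3/2)**2 + 6*(3/2))/(6*4 + 6*(4 + 3/2)**2 + 4*(3/2) + 3*(4 + 3/2)**2/2) + 246) = sqrt((1 + 9/4 + 9)/(24 + 6*(11/2)**2 + 6 + 3*(11/2)**2/2) + 246) = sqrt((49/4)/(24 + 6*(121/4) + 6 + (3/2)*(121/4)) + 246) = sqrt((49/4)/(24 + 363/2 + 6 + 363/8) + 246) = sqrt((49/4)/(2055/8) + 246) = sqrt((8/2055)*(49/4) + 246) = sqrt(98/2055 + 246) = sqrt(505628/2055) = 2*sqrt(259766385)/2055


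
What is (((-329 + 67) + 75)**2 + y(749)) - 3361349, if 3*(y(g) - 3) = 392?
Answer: -9978739/3 ≈ -3.3262e+6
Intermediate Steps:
y(g) = 401/3 (y(g) = 3 + (1/3)*392 = 3 + 392/3 = 401/3)
(((-329 + 67) + 75)**2 + y(749)) - 3361349 = (((-329 + 67) + 75)**2 + 401/3) - 3361349 = ((-262 + 75)**2 + 401/3) - 3361349 = ((-187)**2 + 401/3) - 3361349 = (34969 + 401/3) - 3361349 = 105308/3 - 3361349 = -9978739/3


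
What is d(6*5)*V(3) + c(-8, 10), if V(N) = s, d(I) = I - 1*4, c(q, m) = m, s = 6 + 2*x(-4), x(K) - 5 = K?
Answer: 218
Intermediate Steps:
x(K) = 5 + K
s = 8 (s = 6 + 2*(5 - 4) = 6 + 2*1 = 6 + 2 = 8)
d(I) = -4 + I (d(I) = I - 4 = -4 + I)
V(N) = 8
d(6*5)*V(3) + c(-8, 10) = (-4 + 6*5)*8 + 10 = (-4 + 30)*8 + 10 = 26*8 + 10 = 208 + 10 = 218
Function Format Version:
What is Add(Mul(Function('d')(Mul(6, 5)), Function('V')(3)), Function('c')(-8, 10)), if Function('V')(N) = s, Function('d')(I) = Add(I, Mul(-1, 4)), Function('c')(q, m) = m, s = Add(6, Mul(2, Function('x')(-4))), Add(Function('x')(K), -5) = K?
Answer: 218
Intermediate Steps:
Function('x')(K) = Add(5, K)
s = 8 (s = Add(6, Mul(2, Add(5, -4))) = Add(6, Mul(2, 1)) = Add(6, 2) = 8)
Function('d')(I) = Add(-4, I) (Function('d')(I) = Add(I, -4) = Add(-4, I))
Function('V')(N) = 8
Add(Mul(Function('d')(Mul(6, 5)), Function('V')(3)), Function('c')(-8, 10)) = Add(Mul(Add(-4, Mul(6, 5)), 8), 10) = Add(Mul(Add(-4, 30), 8), 10) = Add(Mul(26, 8), 10) = Add(208, 10) = 218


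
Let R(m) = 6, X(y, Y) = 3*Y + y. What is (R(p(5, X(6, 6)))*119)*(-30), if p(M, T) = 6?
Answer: -21420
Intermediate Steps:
X(y, Y) = y + 3*Y
(R(p(5, X(6, 6)))*119)*(-30) = (6*119)*(-30) = 714*(-30) = -21420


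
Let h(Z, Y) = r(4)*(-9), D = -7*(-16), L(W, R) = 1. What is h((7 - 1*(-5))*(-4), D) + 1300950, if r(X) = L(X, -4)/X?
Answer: 5203791/4 ≈ 1.3009e+6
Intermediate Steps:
r(X) = 1/X
D = 112
h(Z, Y) = -9/4
h((7 - 1*(-5))*(-4), D) + 1300950 = -9/4 + 1300950 = 5203791/4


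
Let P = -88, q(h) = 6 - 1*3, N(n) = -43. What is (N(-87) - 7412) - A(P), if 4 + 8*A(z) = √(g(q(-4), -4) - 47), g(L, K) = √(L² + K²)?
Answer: -14909/2 - I*√42/8 ≈ -7454.5 - 0.81009*I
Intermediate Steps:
q(h) = 3 (q(h) = 6 - 3 = 3)
g(L, K) = √(K² + L²)
A(z) = -½ + I*√42/8 (A(z) = -½ + √(√((-4)² + 3²) - 47)/8 = -½ + √(√(16 + 9) - 47)/8 = -½ + √(√25 - 47)/8 = -½ + √(5 - 47)/8 = -½ + √(-42)/8 = -½ + (I*√42)/8 = -½ + I*√42/8)
(N(-87) - 7412) - A(P) = (-43 - 7412) - (-½ + I*√42/8) = -7455 + (½ - I*√42/8) = -14909/2 - I*√42/8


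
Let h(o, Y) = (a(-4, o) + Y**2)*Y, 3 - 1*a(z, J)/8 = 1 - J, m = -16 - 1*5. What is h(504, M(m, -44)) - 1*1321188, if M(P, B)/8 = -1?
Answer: -1354084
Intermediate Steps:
m = -21 (m = -16 - 5 = -21)
a(z, J) = 16 + 8*J (a(z, J) = 24 - 8*(1 - J) = 24 + (-8 + 8*J) = 16 + 8*J)
M(P, B) = -8 (M(P, B) = 8*(-1) = -8)
h(o, Y) = Y*(16 + Y**2 + 8*o) (h(o, Y) = ((16 + 8*o) + Y**2)*Y = (16 + Y**2 + 8*o)*Y = Y*(16 + Y**2 + 8*o))
h(504, M(m, -44)) - 1*1321188 = -8*(16 + (-8)**2 + 8*504) - 1*1321188 = -8*(16 + 64 + 4032) - 1321188 = -8*4112 - 1321188 = -32896 - 1321188 = -1354084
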